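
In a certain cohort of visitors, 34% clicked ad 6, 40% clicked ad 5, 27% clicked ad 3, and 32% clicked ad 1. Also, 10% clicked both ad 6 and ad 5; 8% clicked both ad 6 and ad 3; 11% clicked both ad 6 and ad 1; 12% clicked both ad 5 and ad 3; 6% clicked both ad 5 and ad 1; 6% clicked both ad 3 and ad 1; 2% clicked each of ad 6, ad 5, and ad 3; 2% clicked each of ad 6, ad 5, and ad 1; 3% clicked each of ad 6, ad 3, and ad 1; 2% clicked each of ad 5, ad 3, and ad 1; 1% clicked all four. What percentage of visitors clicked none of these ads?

12%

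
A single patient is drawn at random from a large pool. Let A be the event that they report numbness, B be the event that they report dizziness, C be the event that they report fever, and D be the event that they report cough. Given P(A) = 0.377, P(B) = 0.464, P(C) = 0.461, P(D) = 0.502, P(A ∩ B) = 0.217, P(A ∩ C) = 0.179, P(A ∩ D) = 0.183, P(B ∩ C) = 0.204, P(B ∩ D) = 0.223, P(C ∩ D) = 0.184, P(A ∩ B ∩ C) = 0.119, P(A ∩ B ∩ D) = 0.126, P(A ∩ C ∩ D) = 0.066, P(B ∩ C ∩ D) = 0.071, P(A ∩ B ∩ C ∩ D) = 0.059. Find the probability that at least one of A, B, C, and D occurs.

Inclusion–exclusion gives
P(A ∪ B ∪ C ∪ D) = 0.377 + 0.464 + 0.461 + 0.502 − 0.217 − 0.179 − 0.183 − 0.204 − 0.223 − 0.184 + 0.119 + 0.126 + 0.066 + 0.071 − 0.059 = 0.937

0.937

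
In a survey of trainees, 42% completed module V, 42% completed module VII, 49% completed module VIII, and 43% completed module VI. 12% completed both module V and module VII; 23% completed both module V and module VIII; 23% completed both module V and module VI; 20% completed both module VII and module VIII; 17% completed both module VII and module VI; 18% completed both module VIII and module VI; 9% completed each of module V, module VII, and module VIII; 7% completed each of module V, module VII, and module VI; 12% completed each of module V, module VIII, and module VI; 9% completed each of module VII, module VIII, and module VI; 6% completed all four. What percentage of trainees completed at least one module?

P(≥1) = 42 + 42 + 49 + 43 − 12 − 23 − 23 − 20 − 17 − 18 + 9 + 7 + 12 + 9 − 6 = 94%

94%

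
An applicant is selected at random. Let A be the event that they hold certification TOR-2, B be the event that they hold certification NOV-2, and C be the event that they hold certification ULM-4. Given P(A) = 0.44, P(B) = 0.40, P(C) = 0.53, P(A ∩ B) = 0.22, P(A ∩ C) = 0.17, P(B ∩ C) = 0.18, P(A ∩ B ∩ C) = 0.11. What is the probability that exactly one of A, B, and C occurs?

Using the inclusion–exclusion count for exactly one event:
P(exactly one) = 0.44 + 0.40 + 0.53 − 2·0.22 − 2·0.17 − 2·0.18 + 3·0.11 = 0.56

0.56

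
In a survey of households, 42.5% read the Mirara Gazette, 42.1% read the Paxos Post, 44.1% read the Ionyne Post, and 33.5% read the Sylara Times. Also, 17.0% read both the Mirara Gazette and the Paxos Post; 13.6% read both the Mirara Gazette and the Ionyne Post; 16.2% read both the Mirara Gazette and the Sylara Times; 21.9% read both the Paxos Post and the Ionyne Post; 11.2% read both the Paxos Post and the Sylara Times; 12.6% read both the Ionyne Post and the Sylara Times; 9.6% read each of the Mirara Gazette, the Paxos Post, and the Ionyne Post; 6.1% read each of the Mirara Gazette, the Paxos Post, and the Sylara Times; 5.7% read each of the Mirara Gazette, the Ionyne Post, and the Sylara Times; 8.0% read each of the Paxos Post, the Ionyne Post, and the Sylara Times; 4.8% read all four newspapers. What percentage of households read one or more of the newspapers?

Inclusion–exclusion gives
P(union) = 42.5 + 42.1 + 44.1 + 33.5 − 17.0 − 13.6 − 16.2 − 21.9 − 11.2 − 12.6 + 9.6 + 6.1 + 5.7 + 8.0 − 4.8 = 94.3%

94.3%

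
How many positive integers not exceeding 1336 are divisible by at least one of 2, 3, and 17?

917

By inclusion-exclusion,
668 + 445 + 78 − 222 − 39 − 26 + 13 = 917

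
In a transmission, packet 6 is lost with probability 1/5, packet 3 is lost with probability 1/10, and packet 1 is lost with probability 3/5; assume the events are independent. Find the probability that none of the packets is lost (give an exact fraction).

36/125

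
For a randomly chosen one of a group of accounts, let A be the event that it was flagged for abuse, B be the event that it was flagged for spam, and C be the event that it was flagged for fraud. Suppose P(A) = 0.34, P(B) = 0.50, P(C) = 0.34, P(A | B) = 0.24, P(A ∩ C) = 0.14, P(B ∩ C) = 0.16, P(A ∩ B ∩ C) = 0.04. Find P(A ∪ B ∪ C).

0.80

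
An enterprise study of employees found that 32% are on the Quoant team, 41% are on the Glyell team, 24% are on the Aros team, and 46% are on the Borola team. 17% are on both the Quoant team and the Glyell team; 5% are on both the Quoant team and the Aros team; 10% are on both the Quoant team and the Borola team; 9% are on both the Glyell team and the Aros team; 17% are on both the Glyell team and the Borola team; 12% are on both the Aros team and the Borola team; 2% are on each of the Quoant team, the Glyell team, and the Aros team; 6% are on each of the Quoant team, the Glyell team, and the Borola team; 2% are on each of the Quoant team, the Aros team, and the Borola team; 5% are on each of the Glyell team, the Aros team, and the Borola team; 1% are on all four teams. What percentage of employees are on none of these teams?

P(at least one) = 32 + 41 + 24 + 46 − 17 − 5 − 10 − 9 − 17 − 12 + 2 + 6 + 2 + 5 − 1 = 87%
P(none) = 100% − 87% = 13%

13%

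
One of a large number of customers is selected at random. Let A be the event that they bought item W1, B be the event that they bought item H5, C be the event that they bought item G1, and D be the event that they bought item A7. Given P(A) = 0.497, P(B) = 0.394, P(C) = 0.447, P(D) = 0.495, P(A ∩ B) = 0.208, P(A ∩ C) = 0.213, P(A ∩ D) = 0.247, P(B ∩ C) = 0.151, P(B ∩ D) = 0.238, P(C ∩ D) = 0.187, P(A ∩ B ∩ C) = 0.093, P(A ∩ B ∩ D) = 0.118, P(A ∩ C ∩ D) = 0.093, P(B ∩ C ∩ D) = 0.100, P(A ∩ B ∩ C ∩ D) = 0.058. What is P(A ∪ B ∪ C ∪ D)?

0.935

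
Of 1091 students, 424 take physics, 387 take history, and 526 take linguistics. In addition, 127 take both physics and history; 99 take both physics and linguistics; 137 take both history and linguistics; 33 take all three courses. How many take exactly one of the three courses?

710

N(exactly one) = 424 + 387 + 526 − 2·127 − 2·99 − 2·137 + 3·33 = 710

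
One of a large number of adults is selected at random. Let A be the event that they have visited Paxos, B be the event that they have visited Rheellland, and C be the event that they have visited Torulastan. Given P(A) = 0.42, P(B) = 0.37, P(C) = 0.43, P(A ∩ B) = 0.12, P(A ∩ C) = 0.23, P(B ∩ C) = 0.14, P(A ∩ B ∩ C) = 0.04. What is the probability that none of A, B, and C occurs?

0.23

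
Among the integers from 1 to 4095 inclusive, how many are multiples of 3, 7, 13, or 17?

Apply inclusion-exclusion:
1365 + 585 + 315 + 240 − 195 − 105 − 80 − 45 − 34 − 18 + 15 + 11 + 6 + 2 − 0 = 2062

2062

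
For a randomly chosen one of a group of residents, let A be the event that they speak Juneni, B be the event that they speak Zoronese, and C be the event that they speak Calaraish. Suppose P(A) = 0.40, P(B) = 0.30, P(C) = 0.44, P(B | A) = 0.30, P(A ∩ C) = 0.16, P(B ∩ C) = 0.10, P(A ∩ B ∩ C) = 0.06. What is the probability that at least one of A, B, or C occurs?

P(A ∩ B) = P(A)·P(B|A) = 0.40 × 0.30 = 0.12
Using inclusion–exclusion:
P(A ∪ B ∪ C) = 0.40 + 0.30 + 0.44 − 0.12 − 0.16 − 0.10 + 0.06 = 0.82

0.82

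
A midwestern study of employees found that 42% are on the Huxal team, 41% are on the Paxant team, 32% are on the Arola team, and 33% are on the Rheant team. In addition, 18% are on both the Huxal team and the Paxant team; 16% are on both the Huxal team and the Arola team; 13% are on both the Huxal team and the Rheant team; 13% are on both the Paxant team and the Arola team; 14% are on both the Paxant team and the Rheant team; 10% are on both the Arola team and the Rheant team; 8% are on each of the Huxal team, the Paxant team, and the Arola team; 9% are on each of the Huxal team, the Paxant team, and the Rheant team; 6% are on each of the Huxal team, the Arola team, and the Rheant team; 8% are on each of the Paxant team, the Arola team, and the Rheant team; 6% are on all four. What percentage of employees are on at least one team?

89%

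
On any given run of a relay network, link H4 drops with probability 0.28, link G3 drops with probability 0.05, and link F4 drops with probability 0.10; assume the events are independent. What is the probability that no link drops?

0.6156

Since the events are independent, P(none) is the product of the individual non-occurrence probabilities.
P(none) = (1 − 0.28) × (1 − 0.05) × (1 − 0.10) = 0.72 × 0.95 × 0.90 = 0.6156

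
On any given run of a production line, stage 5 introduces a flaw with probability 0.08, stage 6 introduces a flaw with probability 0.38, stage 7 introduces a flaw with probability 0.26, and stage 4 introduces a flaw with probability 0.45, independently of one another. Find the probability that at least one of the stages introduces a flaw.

0.7678472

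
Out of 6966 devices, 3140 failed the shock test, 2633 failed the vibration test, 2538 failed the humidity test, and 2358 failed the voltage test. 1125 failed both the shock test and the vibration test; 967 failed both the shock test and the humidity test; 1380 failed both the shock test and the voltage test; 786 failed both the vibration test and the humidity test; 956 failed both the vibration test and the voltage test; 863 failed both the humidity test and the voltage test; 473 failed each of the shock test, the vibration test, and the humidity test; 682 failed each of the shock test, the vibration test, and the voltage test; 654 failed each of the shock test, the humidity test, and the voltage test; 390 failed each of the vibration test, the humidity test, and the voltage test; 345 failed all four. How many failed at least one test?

6446

Inclusion–exclusion gives
|union| = 3140 + 2633 + 2538 + 2358 − 1125 − 967 − 1380 − 786 − 956 − 863 + 473 + 682 + 654 + 390 − 345 = 6446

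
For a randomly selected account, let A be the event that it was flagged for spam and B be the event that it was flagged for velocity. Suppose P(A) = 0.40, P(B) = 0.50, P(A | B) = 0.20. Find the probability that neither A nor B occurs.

0.20

P(A ∩ B) = P(B)·P(A|B) = 0.50 × 0.20 = 0.10
Apply inclusion-exclusion:
P(A ∪ B) = 0.40 + 0.50 − 0.10 = 0.80
P(none) = 1 − 0.80 = 0.20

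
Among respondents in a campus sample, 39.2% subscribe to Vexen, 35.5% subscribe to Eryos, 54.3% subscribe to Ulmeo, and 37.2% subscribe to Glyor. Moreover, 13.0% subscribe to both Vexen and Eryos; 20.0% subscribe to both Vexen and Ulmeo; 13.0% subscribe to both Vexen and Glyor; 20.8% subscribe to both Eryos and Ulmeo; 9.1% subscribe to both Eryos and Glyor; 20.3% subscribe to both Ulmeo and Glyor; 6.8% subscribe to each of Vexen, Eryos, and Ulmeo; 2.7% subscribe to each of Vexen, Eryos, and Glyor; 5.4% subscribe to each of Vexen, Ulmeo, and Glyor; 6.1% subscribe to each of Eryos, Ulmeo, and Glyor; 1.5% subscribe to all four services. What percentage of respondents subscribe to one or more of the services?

89.5%

Apply inclusion-exclusion:
P(at least one) = 39.2 + 35.5 + 54.3 + 37.2 − 13.0 − 20.0 − 13.0 − 20.8 − 9.1 − 20.3 + 6.8 + 2.7 + 5.4 + 6.1 − 1.5 = 89.5%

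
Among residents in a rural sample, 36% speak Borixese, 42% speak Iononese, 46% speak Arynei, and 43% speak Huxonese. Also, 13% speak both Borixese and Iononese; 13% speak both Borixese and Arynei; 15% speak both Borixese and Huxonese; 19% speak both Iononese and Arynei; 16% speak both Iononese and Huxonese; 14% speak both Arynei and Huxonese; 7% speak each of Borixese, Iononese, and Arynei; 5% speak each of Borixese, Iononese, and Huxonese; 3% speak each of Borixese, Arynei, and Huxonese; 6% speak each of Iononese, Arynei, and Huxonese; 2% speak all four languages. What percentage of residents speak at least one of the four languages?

96%

P(≥1) = 36 + 42 + 46 + 43 − 13 − 13 − 15 − 19 − 16 − 14 + 7 + 5 + 3 + 6 − 2 = 96%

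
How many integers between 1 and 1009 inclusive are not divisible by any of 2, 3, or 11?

By inclusion–exclusion:
504 + 336 + 91 − 168 − 45 − 30 + 15 = 703
1009 − 703 = 306

306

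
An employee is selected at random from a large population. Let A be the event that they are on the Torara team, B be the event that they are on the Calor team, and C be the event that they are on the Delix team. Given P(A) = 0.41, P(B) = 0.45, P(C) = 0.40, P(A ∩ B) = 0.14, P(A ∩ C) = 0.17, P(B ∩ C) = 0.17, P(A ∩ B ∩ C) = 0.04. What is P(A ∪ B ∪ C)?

0.82

P(A ∪ B ∪ C) = 0.41 + 0.45 + 0.40 − 0.14 − 0.17 − 0.17 + 0.04 = 0.82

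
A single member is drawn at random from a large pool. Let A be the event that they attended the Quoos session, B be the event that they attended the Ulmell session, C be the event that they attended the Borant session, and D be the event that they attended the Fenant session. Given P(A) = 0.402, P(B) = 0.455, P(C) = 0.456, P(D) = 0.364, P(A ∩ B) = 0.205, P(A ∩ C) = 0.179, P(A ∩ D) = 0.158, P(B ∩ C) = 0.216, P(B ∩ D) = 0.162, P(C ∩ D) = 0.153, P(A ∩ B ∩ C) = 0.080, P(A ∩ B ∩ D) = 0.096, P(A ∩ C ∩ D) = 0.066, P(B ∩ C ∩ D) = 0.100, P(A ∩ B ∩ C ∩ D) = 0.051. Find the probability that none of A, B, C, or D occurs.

0.105

P(A ∪ B ∪ C ∪ D) = 0.402 + 0.455 + 0.456 + 0.364 − 0.205 − 0.179 − 0.158 − 0.216 − 0.162 − 0.153 + 0.080 + 0.096 + 0.066 + 0.100 − 0.051 = 0.895
P(none) = 1 − 0.895 = 0.105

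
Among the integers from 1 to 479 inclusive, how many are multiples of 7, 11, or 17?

By inclusion-exclusion,
floor(479/7) + floor(479/11) + floor(479/17) − floor(479/77) − floor(479/119) − floor(479/187) + floor(479/1309) = 68 + 43 + 28 − 6 − 4 − 2 + 0 = 127

127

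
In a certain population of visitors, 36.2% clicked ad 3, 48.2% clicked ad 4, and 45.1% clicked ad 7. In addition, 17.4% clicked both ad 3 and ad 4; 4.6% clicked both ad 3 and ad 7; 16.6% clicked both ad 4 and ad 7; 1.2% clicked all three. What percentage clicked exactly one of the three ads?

55.9%

P(exactly one) = 36.2 + 48.2 + 45.1 − 2·17.4 − 2·4.6 − 2·16.6 + 3·1.2 = 55.9%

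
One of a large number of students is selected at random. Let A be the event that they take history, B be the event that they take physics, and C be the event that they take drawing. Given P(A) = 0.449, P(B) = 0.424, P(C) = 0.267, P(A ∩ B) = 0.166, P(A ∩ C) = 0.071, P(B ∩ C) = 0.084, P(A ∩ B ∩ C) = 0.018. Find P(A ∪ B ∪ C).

P(A ∪ B ∪ C) = 0.449 + 0.424 + 0.267 − 0.166 − 0.071 − 0.084 + 0.018 = 0.837

0.837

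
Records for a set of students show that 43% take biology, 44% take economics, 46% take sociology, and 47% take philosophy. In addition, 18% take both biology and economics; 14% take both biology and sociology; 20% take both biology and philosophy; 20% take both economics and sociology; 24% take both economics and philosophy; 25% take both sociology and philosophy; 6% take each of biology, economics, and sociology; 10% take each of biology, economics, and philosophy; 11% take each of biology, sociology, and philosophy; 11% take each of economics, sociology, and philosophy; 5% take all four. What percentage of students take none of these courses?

Inclusion–exclusion gives
P(≥1) = 43 + 44 + 46 + 47 − 18 − 14 − 20 − 20 − 24 − 25 + 6 + 10 + 11 + 11 − 5 = 92%
P(none) = 100% − 92% = 8%

8%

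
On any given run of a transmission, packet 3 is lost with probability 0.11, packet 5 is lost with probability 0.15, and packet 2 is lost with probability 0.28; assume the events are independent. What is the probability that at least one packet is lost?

P(none) = (1 − 0.11) × (1 − 0.15) × (1 − 0.28) = 0.89 × 0.85 × 0.72 = 0.54468
P(at least one) = 1 − 0.54468 = 0.45532

0.45532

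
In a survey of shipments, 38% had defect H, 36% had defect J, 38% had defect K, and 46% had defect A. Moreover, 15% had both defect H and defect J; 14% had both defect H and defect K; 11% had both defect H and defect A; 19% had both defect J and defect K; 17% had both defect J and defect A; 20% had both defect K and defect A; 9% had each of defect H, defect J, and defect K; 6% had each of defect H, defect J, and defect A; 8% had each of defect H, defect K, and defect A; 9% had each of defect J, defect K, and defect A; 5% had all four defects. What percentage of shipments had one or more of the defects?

89%

P(≥1) = 38 + 36 + 38 + 46 − 15 − 14 − 11 − 19 − 17 − 20 + 9 + 6 + 8 + 9 − 5 = 89%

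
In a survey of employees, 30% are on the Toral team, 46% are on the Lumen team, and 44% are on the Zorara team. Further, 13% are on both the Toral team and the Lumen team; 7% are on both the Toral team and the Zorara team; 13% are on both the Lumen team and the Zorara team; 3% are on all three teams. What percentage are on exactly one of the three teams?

63%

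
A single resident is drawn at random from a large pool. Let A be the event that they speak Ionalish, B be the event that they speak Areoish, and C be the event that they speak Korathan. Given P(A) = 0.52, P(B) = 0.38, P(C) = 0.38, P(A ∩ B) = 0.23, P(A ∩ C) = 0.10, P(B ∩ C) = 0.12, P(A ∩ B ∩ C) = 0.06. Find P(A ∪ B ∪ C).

P(A ∪ B ∪ C) = 0.52 + 0.38 + 0.38 − 0.23 − 0.10 − 0.12 + 0.06 = 0.89

0.89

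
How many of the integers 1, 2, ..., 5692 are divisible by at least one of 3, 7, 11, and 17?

2909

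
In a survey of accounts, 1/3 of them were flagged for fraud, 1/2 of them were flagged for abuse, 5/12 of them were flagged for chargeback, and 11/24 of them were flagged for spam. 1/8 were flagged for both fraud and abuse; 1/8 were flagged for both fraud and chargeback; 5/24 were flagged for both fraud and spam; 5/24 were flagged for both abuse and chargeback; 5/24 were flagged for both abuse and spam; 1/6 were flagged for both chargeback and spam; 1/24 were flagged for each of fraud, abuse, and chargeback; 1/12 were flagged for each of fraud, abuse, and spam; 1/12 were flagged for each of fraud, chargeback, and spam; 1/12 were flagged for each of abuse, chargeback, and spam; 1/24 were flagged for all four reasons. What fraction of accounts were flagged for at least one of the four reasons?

By inclusion–exclusion:
P(≥1) = 1/3 + 1/2 + 5/12 + 11/24 − 1/8 − 1/8 − 5/24 − 5/24 − 5/24 − 1/6 + 1/24 + 1/12 + 1/12 + 1/12 − 1/24 = 11/12

11/12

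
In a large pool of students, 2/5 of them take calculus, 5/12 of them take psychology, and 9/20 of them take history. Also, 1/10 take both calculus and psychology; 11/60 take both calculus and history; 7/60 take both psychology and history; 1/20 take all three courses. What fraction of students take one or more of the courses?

Apply inclusion-exclusion:
P(≥1) = 2/5 + 5/12 + 9/20 − 1/10 − 11/60 − 7/60 + 1/20 = 11/12

11/12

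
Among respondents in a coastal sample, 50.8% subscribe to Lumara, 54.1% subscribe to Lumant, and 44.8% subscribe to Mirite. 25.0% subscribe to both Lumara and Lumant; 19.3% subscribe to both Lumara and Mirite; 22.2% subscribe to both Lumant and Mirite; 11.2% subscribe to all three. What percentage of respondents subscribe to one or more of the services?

By inclusion-exclusion,
P(at least one) = 50.8 + 54.1 + 44.8 − 25.0 − 19.3 − 22.2 + 11.2 = 94.4%

94.4%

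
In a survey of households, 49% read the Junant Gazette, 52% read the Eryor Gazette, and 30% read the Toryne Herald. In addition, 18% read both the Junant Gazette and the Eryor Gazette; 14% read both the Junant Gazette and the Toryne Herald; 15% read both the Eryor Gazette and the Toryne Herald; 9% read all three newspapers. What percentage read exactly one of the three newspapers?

Using the inclusion–exclusion count for exactly one event:
P(exactly one) = 49 + 52 + 30 − 2·18 − 2·14 − 2·15 + 3·9 = 64%

64%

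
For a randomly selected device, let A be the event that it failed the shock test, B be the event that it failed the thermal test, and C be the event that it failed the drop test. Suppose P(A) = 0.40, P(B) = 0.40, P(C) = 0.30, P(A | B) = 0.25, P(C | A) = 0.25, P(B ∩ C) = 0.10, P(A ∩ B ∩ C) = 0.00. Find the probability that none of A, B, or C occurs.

P(A ∩ B) = P(B)·P(A|B) = 0.40 × 0.25 = 0.10
P(A ∩ C) = P(A)·P(C|A) = 0.40 × 0.25 = 0.10
By inclusion-exclusion,
P(A ∪ B ∪ C) = 0.40 + 0.40 + 0.30 − 0.10 − 0.10 − 0.10 + 0.00 = 0.80
P(none) = 1 − 0.80 = 0.20

0.20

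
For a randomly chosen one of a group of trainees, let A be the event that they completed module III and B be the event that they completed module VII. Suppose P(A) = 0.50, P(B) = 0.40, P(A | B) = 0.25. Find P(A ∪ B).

P(A ∩ B) = P(B)·P(A|B) = 0.40 × 0.25 = 0.10
Inclusion–exclusion gives
P(A ∪ B) = 0.50 + 0.40 − 0.10 = 0.80

0.80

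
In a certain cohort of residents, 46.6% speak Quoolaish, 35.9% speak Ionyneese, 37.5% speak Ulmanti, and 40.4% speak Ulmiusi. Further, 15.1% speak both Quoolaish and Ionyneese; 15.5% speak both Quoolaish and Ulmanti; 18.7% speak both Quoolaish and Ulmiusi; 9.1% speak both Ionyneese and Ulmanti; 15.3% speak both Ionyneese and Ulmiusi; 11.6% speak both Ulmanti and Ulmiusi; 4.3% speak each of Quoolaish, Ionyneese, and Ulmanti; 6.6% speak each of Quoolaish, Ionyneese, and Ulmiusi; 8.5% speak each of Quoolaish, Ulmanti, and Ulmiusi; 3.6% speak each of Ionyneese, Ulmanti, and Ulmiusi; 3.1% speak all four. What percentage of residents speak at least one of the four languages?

Using inclusion–exclusion:
P(at least one) = 46.6 + 35.9 + 37.5 + 40.4 − 15.1 − 15.5 − 18.7 − 9.1 − 15.3 − 11.6 + 4.3 + 6.6 + 8.5 + 3.6 − 3.1 = 95.0%

95.0%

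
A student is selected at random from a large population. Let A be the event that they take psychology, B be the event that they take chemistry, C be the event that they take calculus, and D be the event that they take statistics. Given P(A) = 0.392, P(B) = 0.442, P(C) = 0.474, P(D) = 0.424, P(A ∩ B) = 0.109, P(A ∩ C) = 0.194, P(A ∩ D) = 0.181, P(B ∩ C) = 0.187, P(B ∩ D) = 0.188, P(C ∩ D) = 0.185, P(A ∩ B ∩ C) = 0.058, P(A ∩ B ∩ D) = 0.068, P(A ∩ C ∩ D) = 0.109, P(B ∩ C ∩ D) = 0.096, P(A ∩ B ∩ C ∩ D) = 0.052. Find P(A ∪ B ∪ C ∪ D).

0.967

Inclusion–exclusion gives
P(A ∪ B ∪ C ∪ D) = 0.392 + 0.442 + 0.474 + 0.424 − 0.109 − 0.194 − 0.181 − 0.187 − 0.188 − 0.185 + 0.058 + 0.068 + 0.109 + 0.096 − 0.052 = 0.967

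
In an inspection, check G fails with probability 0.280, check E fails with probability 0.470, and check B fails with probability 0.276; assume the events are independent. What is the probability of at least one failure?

0.7237216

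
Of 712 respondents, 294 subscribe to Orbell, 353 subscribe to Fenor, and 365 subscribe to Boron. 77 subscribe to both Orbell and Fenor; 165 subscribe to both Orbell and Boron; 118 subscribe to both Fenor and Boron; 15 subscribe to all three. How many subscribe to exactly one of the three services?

337

By inclusion–exclusion (exactly-one form):
N(exactly one) = 294 + 353 + 365 − 2·77 − 2·165 − 2·118 + 3·15 = 337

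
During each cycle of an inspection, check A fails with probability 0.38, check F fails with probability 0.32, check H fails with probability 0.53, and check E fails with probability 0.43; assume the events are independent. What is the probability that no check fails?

0.11294664

P(none) = (1 − 0.38) × (1 − 0.32) × (1 − 0.53) × (1 − 0.43) = 0.62 × 0.68 × 0.47 × 0.57 = 0.11294664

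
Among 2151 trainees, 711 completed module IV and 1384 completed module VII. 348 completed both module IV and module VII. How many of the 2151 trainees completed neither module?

N(≥1) = 711 + 1384 − 348 = 1747
None: 2151 − 1747 = 404

404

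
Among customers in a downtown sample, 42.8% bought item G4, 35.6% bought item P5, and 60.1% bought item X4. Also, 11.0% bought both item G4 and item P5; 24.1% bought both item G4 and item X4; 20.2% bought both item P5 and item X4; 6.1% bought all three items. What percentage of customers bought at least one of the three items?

P(at least one) = 42.8 + 35.6 + 60.1 − 11.0 − 24.1 − 20.2 + 6.1 = 89.3%

89.3%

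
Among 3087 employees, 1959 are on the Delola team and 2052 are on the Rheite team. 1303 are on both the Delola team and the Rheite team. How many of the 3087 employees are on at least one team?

By inclusion-exclusion,
|at least one| = 1959 + 2052 − 1303 = 2708

2708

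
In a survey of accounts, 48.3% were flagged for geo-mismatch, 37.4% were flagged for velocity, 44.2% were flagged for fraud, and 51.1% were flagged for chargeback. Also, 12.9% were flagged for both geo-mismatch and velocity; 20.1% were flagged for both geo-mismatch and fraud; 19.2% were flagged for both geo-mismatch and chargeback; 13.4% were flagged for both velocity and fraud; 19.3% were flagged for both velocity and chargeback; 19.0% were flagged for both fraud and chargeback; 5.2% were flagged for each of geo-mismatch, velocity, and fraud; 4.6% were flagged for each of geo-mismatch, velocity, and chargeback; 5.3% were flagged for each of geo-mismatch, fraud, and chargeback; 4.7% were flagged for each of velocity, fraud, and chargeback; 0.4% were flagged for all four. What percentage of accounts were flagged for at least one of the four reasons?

P(≥1) = 48.3 + 37.4 + 44.2 + 51.1 − 12.9 − 20.1 − 19.2 − 13.4 − 19.3 − 19.0 + 5.2 + 4.6 + 5.3 + 4.7 − 0.4 = 96.5%

96.5%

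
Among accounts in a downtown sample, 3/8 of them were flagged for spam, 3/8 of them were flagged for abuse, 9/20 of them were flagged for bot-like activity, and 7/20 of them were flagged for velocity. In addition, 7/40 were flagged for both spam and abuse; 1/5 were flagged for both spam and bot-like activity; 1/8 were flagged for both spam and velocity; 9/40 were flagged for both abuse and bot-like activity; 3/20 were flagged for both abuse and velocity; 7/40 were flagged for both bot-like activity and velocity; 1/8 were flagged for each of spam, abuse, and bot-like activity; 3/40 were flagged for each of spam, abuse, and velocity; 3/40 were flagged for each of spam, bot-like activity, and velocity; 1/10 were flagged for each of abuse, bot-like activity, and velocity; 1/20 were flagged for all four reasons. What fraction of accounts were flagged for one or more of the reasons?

Inclusion–exclusion gives
P(≥1) = 3/8 + 3/8 + 9/20 + 7/20 − 7/40 − 1/5 − 1/8 − 9/40 − 3/20 − 7/40 + 1/8 + 3/40 + 3/40 + 1/10 − 1/20 = 33/40

33/40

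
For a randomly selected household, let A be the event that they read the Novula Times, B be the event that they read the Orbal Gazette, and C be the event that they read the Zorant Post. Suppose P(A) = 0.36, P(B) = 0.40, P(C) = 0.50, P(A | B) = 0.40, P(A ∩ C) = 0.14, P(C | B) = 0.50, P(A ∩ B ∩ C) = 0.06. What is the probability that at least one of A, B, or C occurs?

P(A ∩ B) = P(B)·P(A|B) = 0.40 × 0.40 = 0.16
P(B ∩ C) = P(B)·P(C|B) = 0.40 × 0.50 = 0.20
P(A ∪ B ∪ C) = 0.36 + 0.40 + 0.50 − 0.16 − 0.14 − 0.20 + 0.06 = 0.82

0.82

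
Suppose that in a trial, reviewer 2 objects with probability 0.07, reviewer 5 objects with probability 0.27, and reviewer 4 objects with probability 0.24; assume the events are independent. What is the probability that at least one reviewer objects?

0.484036

Since the events are independent, P(none) is the product of the individual non-occurrence probabilities.
P(none) = (1 − 0.07) × (1 − 0.27) × (1 − 0.24) = 0.93 × 0.73 × 0.76 = 0.515964
P(at least one) = 1 − 0.515964 = 0.484036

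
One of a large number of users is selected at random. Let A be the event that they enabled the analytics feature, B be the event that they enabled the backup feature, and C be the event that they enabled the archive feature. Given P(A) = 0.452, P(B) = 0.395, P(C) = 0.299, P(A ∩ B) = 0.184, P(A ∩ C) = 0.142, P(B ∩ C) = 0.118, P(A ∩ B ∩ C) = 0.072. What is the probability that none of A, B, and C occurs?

0.226

P(A ∪ B ∪ C) = 0.452 + 0.395 + 0.299 − 0.184 − 0.142 − 0.118 + 0.072 = 0.774
P(none) = 1 − 0.774 = 0.226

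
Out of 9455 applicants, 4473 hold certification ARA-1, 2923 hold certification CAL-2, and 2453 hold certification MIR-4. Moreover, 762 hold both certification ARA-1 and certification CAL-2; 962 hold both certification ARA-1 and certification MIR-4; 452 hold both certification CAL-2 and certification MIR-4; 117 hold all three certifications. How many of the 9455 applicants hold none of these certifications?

|at least one| = 4473 + 2923 + 2453 − 762 − 962 − 452 + 117 = 7790
None: 9455 − 7790 = 1665

1665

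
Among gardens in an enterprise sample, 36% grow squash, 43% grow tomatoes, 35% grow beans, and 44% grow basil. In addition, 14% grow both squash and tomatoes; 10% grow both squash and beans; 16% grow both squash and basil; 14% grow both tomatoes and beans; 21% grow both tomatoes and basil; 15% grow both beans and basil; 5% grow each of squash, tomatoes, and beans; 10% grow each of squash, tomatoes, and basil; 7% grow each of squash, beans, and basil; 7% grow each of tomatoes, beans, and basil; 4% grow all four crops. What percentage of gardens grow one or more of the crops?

93%

P(at least one) = 36 + 43 + 35 + 44 − 14 − 10 − 16 − 14 − 21 − 15 + 5 + 10 + 7 + 7 − 4 = 93%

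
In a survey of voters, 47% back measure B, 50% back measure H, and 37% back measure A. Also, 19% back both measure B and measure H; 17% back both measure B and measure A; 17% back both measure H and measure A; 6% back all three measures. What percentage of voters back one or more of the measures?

P(union) = 47 + 50 + 37 − 19 − 17 − 17 + 6 = 87%

87%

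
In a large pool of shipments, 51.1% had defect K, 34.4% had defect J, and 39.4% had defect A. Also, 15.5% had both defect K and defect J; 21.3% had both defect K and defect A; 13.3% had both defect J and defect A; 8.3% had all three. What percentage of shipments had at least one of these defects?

83.1%

P(at least one) = 51.1 + 34.4 + 39.4 − 15.5 − 21.3 − 13.3 + 8.3 = 83.1%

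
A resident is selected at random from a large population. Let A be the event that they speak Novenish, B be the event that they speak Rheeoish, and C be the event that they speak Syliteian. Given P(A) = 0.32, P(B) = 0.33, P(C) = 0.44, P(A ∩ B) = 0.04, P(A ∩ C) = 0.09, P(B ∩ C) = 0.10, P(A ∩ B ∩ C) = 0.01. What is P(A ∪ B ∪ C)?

0.87

Using inclusion–exclusion:
P(A ∪ B ∪ C) = 0.32 + 0.33 + 0.44 − 0.04 − 0.09 − 0.10 + 0.01 = 0.87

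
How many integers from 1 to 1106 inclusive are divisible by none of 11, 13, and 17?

873

floor(1106/11) + floor(1106/13) + floor(1106/17) − floor(1106/143) − floor(1106/187) − floor(1106/221) + floor(1106/2431) = 100 + 85 + 65 − 7 − 5 − 5 + 0 = 233
1106 − 233 = 873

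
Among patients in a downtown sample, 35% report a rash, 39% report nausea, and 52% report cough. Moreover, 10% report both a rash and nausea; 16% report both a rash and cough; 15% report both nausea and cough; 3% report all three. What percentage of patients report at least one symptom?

88%

By inclusion-exclusion,
P(union) = 35 + 39 + 52 − 10 − 16 − 15 + 3 = 88%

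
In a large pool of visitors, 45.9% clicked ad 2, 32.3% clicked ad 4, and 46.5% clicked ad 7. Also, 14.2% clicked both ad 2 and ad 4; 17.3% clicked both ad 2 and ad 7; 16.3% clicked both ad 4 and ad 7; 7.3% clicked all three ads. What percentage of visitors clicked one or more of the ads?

84.2%

By inclusion-exclusion,
P(union) = 45.9 + 32.3 + 46.5 − 14.2 − 17.3 − 16.3 + 7.3 = 84.2%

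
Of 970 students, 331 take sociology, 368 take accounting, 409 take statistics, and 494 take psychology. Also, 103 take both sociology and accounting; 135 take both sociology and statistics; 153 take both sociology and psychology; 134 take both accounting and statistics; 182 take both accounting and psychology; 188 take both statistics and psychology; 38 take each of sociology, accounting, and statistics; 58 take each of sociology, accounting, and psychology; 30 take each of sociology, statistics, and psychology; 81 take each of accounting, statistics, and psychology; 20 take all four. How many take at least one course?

894

N(≥1) = 331 + 368 + 409 + 494 − 103 − 135 − 153 − 134 − 182 − 188 + 38 + 58 + 30 + 81 − 20 = 894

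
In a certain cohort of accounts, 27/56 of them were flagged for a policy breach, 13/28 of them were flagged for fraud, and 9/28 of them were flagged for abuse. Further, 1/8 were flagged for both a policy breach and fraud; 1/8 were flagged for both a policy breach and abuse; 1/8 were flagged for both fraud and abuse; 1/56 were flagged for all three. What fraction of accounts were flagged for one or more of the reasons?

Inclusion–exclusion gives
P(at least one) = 27/56 + 13/28 + 9/28 − 1/8 − 1/8 − 1/8 + 1/56 = 51/56

51/56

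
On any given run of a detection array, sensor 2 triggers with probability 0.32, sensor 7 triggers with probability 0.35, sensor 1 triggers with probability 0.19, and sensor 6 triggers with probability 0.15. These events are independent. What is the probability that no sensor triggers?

P(none) = (1 − 0.32) × (1 − 0.35) × (1 − 0.19) × (1 − 0.15) = 0.68 × 0.65 × 0.81 × 0.85 = 0.304317

0.304317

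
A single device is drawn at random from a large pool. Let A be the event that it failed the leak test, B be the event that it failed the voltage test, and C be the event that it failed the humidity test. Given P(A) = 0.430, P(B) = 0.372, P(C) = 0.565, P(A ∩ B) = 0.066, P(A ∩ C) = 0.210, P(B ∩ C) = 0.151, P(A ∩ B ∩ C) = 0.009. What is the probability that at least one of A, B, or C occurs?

Apply inclusion-exclusion:
P(A ∪ B ∪ C) = 0.430 + 0.372 + 0.565 − 0.066 − 0.210 − 0.151 + 0.009 = 0.949

0.949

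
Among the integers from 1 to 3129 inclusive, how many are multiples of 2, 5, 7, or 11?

1564 + 625 + 447 + 284 − 312 − 223 − 142 − 89 − 56 − 40 + 44 + 28 + 20 + 8 − 4 = 2154

2154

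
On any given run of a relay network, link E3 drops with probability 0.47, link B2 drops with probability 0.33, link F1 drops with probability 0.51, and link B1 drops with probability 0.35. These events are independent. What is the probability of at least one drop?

0.88690065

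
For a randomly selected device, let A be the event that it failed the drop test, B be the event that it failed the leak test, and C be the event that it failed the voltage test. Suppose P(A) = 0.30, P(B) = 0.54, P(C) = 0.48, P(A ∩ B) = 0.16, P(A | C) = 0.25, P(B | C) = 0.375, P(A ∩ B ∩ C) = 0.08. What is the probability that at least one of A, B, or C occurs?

P(A ∩ C) = P(C)·P(A|C) = 0.48 × 0.25 = 0.12
P(B ∩ C) = P(C)·P(B|C) = 0.48 × 0.375 = 0.18
By inclusion–exclusion:
P(A ∪ B ∪ C) = 0.30 + 0.54 + 0.48 − 0.16 − 0.12 − 0.18 + 0.08 = 0.94

0.94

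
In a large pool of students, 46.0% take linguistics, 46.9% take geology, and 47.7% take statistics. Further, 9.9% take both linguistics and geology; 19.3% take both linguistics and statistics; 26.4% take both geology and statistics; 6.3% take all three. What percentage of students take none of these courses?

Inclusion–exclusion gives
P(at least one) = 46.0 + 46.9 + 47.7 − 9.9 − 19.3 − 26.4 + 6.3 = 91.3%
P(none) = 100% − 91.3% = 8.7%

8.7%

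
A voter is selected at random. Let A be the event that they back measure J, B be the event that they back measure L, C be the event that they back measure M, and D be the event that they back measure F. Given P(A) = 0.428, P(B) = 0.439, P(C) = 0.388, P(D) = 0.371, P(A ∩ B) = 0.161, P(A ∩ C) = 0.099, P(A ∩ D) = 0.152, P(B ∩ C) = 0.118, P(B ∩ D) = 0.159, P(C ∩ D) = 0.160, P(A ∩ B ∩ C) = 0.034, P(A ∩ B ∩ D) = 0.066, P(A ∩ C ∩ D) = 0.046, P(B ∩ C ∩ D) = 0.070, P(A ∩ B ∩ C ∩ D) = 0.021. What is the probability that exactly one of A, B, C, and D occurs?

0.492

P(exactly one) = 0.428 + 0.439 + 0.388 + 0.371 − 2·0.161 − 2·0.099 − 2·0.152 − 2·0.118 − 2·0.159 − 2·0.160 + 3·0.034 + 3·0.066 + 3·0.046 + 3·0.070 − 4·0.021 = 0.492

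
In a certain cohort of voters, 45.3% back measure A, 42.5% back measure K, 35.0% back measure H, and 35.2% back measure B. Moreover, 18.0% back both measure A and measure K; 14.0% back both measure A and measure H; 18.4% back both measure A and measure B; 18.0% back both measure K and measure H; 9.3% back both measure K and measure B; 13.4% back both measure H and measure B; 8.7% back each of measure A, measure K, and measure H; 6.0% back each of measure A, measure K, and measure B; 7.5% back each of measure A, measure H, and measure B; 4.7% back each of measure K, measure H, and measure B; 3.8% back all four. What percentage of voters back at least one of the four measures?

By inclusion–exclusion:
P(at least one) = 45.3 + 42.5 + 35.0 + 35.2 − 18.0 − 14.0 − 18.4 − 18.0 − 9.3 − 13.4 + 8.7 + 6.0 + 7.5 + 4.7 − 3.8 = 90.0%

90.0%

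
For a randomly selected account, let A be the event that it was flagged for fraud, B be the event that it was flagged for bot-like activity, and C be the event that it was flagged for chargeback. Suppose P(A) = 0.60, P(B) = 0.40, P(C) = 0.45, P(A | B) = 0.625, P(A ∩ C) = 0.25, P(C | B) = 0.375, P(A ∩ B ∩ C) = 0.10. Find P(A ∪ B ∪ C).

0.90

P(A ∩ B) = P(B)·P(A|B) = 0.40 × 0.625 = 0.25
P(B ∩ C) = P(B)·P(C|B) = 0.40 × 0.375 = 0.15
By inclusion-exclusion,
P(A ∪ B ∪ C) = 0.60 + 0.40 + 0.45 − 0.25 − 0.25 − 0.15 + 0.10 = 0.90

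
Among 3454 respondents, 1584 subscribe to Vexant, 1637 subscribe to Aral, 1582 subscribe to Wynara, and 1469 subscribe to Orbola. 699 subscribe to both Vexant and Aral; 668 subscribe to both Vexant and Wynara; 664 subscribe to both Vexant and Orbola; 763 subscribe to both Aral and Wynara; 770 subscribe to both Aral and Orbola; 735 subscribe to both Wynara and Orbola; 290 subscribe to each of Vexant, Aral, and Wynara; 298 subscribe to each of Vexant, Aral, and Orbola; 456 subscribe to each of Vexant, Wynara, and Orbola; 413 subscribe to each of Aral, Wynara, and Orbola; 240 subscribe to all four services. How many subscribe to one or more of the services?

3190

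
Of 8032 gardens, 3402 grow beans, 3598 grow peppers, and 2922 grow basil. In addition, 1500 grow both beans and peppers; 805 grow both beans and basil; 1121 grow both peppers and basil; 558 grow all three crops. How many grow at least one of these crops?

|union| = 3402 + 3598 + 2922 − 1500 − 805 − 1121 + 558 = 7054

7054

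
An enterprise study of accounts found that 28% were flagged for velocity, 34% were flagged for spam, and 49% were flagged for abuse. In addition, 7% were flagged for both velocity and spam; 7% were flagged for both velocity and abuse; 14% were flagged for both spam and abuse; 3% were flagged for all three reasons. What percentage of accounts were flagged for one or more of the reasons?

P(at least one) = 28 + 34 + 49 − 7 − 7 − 14 + 3 = 86%

86%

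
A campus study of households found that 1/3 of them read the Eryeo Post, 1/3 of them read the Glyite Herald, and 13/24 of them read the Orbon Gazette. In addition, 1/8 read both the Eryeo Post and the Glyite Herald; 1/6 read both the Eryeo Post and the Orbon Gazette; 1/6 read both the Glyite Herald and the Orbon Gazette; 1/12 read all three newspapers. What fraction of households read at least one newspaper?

Apply inclusion-exclusion:
P(≥1) = 1/3 + 1/3 + 13/24 − 1/8 − 1/6 − 1/6 + 1/12 = 5/6

5/6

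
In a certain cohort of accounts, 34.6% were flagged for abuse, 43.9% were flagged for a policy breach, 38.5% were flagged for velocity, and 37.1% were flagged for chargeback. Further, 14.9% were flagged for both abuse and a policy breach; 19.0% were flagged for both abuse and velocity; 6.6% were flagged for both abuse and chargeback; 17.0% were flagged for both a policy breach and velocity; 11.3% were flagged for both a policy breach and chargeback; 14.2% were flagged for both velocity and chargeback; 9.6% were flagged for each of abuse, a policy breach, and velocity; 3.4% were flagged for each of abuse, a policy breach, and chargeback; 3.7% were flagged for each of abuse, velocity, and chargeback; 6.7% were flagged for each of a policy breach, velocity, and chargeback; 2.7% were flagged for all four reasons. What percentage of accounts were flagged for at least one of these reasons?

By inclusion–exclusion:
P(≥1) = 34.6 + 43.9 + 38.5 + 37.1 − 14.9 − 19.0 − 6.6 − 17.0 − 11.3 − 14.2 + 9.6 + 3.4 + 3.7 + 6.7 − 2.7 = 91.8%

91.8%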